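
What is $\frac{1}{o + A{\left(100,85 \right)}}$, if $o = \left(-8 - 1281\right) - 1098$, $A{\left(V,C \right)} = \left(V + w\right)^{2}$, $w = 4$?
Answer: $\frac{1}{8429} \approx 0.00011864$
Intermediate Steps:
$A{\left(V,C \right)} = \left(4 + V\right)^{2}$ ($A{\left(V,C \right)} = \left(V + 4\right)^{2} = \left(4 + V\right)^{2}$)
$o = -2387$ ($o = -1289 - 1098 = -2387$)
$\frac{1}{o + A{\left(100,85 \right)}} = \frac{1}{-2387 + \left(4 + 100\right)^{2}} = \frac{1}{-2387 + 104^{2}} = \frac{1}{-2387 + 10816} = \frac{1}{8429}$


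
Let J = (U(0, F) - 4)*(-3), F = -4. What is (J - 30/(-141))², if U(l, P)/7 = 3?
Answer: 5697769/2209 ≈ 2579.3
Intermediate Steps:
U(l, P) = 21 (U(l, P) = 7*3 = 21)
J = -51 (J = (21 - 4)*(-3) = 17*(-3) = -51)
(J - 30/(-141))² = (-51 - 30/(-141))² = (-51 - 30*(-1/141))² = (-51 + 10/47)² = (-2387/47)² = 5697769/2209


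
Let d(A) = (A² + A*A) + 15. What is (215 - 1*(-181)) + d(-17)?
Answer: 989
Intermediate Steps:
d(A) = 15 + 2*A² (d(A) = (A² + A²) + 15 = 2*A² + 15 = 15 + 2*A²)
(215 - 1*(-181)) + d(-17) = (215 - 1*(-181)) + (15 + 2*(-17)²) = (215 + 181) + (15 + 2*289) = 396 + (15 + 578) = 396 + 593 = 989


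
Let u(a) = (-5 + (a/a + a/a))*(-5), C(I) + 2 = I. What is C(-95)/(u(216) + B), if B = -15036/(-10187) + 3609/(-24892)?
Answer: -24596755988/4141133289 ≈ -5.9396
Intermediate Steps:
C(I) = -2 + I
u(a) = 15 (u(a) = (-5 + (1 + 1))*(-5) = (-5 + 2)*(-5) = -3*(-5) = 15)
B = 337511229/253574804 (B = -15036*(-1/10187) + 3609*(-1/24892) = 15036/10187 - 3609/24892 = 337511229/253574804 ≈ 1.3310)
C(-95)/(u(216) + B) = (-2 - 95)/(15 + 337511229/253574804) = -97/4141133289/253574804 = -97*253574804/4141133289 = -24596755988/4141133289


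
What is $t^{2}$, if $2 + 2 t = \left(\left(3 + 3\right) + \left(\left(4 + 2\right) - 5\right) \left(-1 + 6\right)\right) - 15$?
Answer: $9$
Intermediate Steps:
$t = -3$ ($t = -1 + \frac{\left(\left(3 + 3\right) + \left(\left(4 + 2\right) - 5\right) \left(-1 + 6\right)\right) - 15}{2} = -1 + \frac{\left(6 + \left(6 - 5\right) 5\right) - 15}{2} = -1 + \frac{\left(6 + 1 \cdot 5\right) - 15}{2} = -1 + \frac{\left(6 + 5\right) - 15}{2} = -1 + \frac{11 - 15}{2} = -1 + \frac{1}{2} \left(-4\right) = -1 - 2 = -3$)
$t^{2} = \left(-3\right)^{2} = 9$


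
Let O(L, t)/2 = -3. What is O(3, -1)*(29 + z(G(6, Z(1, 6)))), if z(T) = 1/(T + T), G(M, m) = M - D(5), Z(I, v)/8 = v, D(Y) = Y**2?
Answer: -3303/19 ≈ -173.84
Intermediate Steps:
O(L, t) = -6 (O(L, t) = 2*(-3) = -6)
Z(I, v) = 8*v
G(M, m) = -25 + M (G(M, m) = M - 1*5**2 = M - 1*25 = M - 25 = -25 + M)
z(T) = 1/(2*T)
O(3, -1)*(29 + z(G(6, Z(1, 6)))) = -6*(29 + 1/(2*(-25 + 6))) = -6*(29 + (1/2)/(-19)) = -6*(29 + (1/2)*(-1/19)) = -6*(29 - 1/38) = -6*1101/38 = -3303/19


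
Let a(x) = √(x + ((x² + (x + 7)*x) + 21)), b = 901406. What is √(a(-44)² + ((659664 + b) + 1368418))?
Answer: √2933029 ≈ 1712.6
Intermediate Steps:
a(x) = √(21 + x + x² + x*(7 + x)) (a(x) = √(x + ((x² + (7 + x)*x) + 21)) = √(x + ((x² + x*(7 + x)) + 21)) = √(x + (21 + x² + x*(7 + x))) = √(21 + x + x² + x*(7 + x)))
√(a(-44)² + ((659664 + b) + 1368418)) = √((√(21 + 2*(-44)² + 8*(-44)))² + ((659664 + 901406) + 1368418)) = √((√(21 + 2*1936 - 352))² + (1561070 + 1368418)) = √((√(21 + 3872 - 352))² + 2929488) = √((√3541)² + 2929488) = √(3541 + 2929488) = √2933029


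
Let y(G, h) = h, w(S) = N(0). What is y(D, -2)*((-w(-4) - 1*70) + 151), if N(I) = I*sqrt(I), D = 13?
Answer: -162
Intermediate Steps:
N(I) = I**(3/2)
w(S) = 0 (w(S) = 0**(3/2) = 0)
y(D, -2)*((-w(-4) - 1*70) + 151) = -2*((-1*0 - 1*70) + 151) = -2*((0 - 70) + 151) = -2*(-70 + 151) = -2*81 = -162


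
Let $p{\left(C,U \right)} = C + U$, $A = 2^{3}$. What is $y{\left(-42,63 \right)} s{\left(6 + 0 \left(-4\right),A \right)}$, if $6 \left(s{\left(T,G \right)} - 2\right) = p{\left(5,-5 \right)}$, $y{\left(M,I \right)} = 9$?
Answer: $18$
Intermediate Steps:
$A = 8$
$s{\left(T,G \right)} = 2$ ($s{\left(T,G \right)} = 2 + \frac{5 - 5}{6} = 2 + \frac{1}{6} \cdot 0 = 2 + 0 = 2$)
$y{\left(-42,63 \right)} s{\left(6 + 0 \left(-4\right),A \right)} = 9 \cdot 2 = 18$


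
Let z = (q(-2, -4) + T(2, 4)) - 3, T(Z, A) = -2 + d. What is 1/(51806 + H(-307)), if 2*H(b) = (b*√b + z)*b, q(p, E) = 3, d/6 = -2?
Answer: 215820/2738686886407 - 188498*I*√307/2738686886407 ≈ 7.8804e-8 - 1.206e-6*I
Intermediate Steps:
d = -12 (d = 6*(-2) = -12)
T(Z, A) = -14 (T(Z, A) = -2 - 12 = -14)
z = -14 (z = (3 - 14) - 3 = -11 - 3 = -14)
H(b) = b*(-14 + b^(3/2))/2 (H(b) = ((b*√b - 14)*b)/2 = ((b^(3/2) - 14)*b)/2 = ((-14 + b^(3/2))*b)/2 = (b*(-14 + b^(3/2)))/2 = b*(-14 + b^(3/2))/2)
1/(51806 + H(-307)) = 1/(51806 + ((-307)^(5/2)/2 - 7*(-307))) = 1/(51806 + ((94249*I*√307)/2 + 2149)) = 1/(51806 + (94249*I*√307/2 + 2149)) = 1/(51806 + (2149 + 94249*I*√307/2)) = 1/(53955 + 94249*I*√307/2)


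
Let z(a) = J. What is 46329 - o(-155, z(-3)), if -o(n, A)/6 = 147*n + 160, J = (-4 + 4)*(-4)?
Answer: -89421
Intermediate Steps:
J = 0 (J = 0*(-4) = 0)
z(a) = 0
o(n, A) = -960 - 882*n (o(n, A) = -6*(147*n + 160) = -6*(160 + 147*n) = -960 - 882*n)
46329 - o(-155, z(-3)) = 46329 - (-960 - 882*(-155)) = 46329 - (-960 + 136710) = 46329 - 1*135750 = 46329 - 135750 = -89421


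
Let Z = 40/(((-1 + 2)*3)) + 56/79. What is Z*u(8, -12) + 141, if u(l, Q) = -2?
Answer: 26761/237 ≈ 112.92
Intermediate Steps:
Z = 3328/237 (Z = 40/((1*3)) + 56*(1/79) = 40/3 + 56/79 = 3328/237 ≈ 14.042)
Z*u(8, -12) + 141 = (3328/237)*(-2) + 141 = -6656/237 + 141 = 26761/237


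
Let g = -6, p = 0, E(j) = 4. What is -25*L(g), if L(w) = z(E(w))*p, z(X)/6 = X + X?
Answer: 0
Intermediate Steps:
z(X) = 12*X (z(X) = 6*(X + X) = 6*(2*X) = 12*X)
L(w) = 0 (L(w) = (12*4)*0 = 48*0 = 0)
-25*L(g) = -25*0 = 0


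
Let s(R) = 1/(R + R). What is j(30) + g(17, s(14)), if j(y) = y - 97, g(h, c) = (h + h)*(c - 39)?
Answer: -19485/14 ≈ -1391.8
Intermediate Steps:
s(R) = 1/(2*R)
g(h, c) = 2*h*(-39 + c) (g(h, c) = (2*h)*(-39 + c) = 2*h*(-39 + c))
j(y) = -97 + y
j(30) + g(17, s(14)) = (-97 + 30) + 2*17*(-39 + (1/2)/14) = -67 + 2*17*(-39 + (1/2)*(1/14)) = -67 + 2*17*(-39 + 1/28) = -67 + 2*17*(-1091/28) = -67 - 18547/14 = -19485/14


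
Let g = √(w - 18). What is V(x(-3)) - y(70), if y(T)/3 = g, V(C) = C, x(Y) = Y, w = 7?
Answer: -3 - 3*I*√11 ≈ -3.0 - 9.9499*I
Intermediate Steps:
g = I*√11 (g = √(7 - 18) = √(-11) = I*√11 ≈ 3.3166*I)
y(T) = 3*I*√11 (y(T) = 3*(I*√11) = 3*I*√11)
V(x(-3)) - y(70) = -3 - 3*I*√11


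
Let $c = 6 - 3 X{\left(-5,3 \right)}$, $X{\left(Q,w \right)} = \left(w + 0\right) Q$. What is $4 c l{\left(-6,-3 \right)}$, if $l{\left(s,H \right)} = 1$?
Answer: $204$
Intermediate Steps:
$X{\left(Q,w \right)} = Q w$ ($X{\left(Q,w \right)} = w Q = Q w$)
$c = 51$ ($c = 6 - 3 \left(\left(-5\right) 3\right) = 6 - -45 = 6 + 45 = 51$)
$4 c l{\left(-6,-3 \right)} = 4 \cdot 51 \cdot 1 = 204 \cdot 1 = 204$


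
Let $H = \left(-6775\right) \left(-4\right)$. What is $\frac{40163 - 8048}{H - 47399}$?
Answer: $- \frac{32115}{20299} \approx -1.5821$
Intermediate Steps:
$H = 27100$
$\frac{40163 - 8048}{H - 47399} = \frac{40163 - 8048}{27100 - 47399} = \frac{32115}{-20299} = 32115 \left(- \frac{1}{20299}\right) = - \frac{32115}{20299}$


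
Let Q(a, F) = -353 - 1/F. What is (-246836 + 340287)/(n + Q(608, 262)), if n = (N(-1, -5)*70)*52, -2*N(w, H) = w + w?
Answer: 24484162/861193 ≈ 28.431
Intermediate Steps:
N(w, H) = -w (N(w, H) = -(w + w)/2 = -w)
n = 3640 (n = (-1*(-1)*70)*52 = (1*70)*52 = 70*52 = 3640)
(-246836 + 340287)/(n + Q(608, 262)) = (-246836 + 340287)/(3640 + (-353 - 1/262)) = 93451/(3640 + (-353 - 1*1/262)) = 93451/(3640 + (-353 - 1/262)) = 93451/(3640 - 92487/262) = 93451/(861193/262) = 93451*(262/861193) = 24484162/861193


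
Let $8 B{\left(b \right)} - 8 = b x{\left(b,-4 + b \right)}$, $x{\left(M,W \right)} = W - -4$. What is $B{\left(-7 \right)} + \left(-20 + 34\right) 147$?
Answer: $\frac{16521}{8} \approx 2065.1$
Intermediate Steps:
$x{\left(M,W \right)} = 4 + W$ ($x{\left(M,W \right)} = W + 4 = 4 + W$)
$B{\left(b \right)} = 1 + \frac{b^{2}}{8}$ ($B{\left(b \right)} = 1 + \frac{b \left(4 + \left(-4 + b\right)\right)}{8} = 1 + \frac{b b}{8} = 1 + \frac{b^{2}}{8}$)
$B{\left(-7 \right)} + \left(-20 + 34\right) 147 = \left(1 + \frac{\left(-7\right)^{2}}{8}\right) + \left(-20 + 34\right) 147 = \left(1 + \frac{1}{8} \cdot 49\right) + 14 \cdot 147 = \left(1 + \frac{49}{8}\right) + 2058 = \frac{57}{8} + 2058 = \frac{16521}{8}$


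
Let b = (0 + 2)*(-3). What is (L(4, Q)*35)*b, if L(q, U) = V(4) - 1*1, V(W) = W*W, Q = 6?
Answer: -3150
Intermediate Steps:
V(W) = W²
b = -6 (b = 2*(-3) = -6)
L(q, U) = 15 (L(q, U) = 4² - 1*1 = 16 - 1 = 15)
(L(4, Q)*35)*b = (15*35)*(-6) = 525*(-6) = -3150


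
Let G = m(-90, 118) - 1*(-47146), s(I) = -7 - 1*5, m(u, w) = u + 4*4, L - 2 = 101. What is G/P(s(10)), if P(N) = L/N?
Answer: -564864/103 ≈ -5484.1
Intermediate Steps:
L = 103 (L = 2 + 101 = 103)
m(u, w) = 16 + u (m(u, w) = u + 16 = 16 + u)
s(I) = -12 (s(I) = -7 - 5 = -12)
P(N) = 103/N
G = 47072 (G = (16 - 90) - 1*(-47146) = -74 + 47146 = 47072)
G/P(s(10)) = 47072/((103/(-12))) = 47072/((103*(-1/12))) = 47072/(-103/12) = 47072*(-12/103) = -564864/103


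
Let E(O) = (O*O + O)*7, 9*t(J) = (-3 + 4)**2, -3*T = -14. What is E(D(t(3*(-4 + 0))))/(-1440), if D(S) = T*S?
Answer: -2009/524880 ≈ -0.0038275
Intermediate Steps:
T = 14/3 (T = -1/3*(-14) = 14/3 ≈ 4.6667)
t(J) = 1/9 (t(J) = (-3 + 4)**2/9 = (1/9)*1**2 = (1/9)*1 = 1/9)
D(S) = 14*S/3
E(O) = 7*O + 7*O**2 (E(O) = (O**2 + O)*7 = (O + O**2)*7 = 7*O + 7*O**2)
E(D(t(3*(-4 + 0))))/(-1440) = (7*((14/3)*(1/9))*(1 + (14/3)*(1/9)))/(-1440) = (7*(14/27)*(1 + 14/27))*(-1/1440) = (7*(14/27)*(41/27))*(-1/1440) = (4018/729)*(-1/1440) = -2009/524880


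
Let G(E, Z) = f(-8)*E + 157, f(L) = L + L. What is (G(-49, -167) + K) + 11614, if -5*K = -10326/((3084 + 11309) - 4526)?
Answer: 206470417/16445 ≈ 12555.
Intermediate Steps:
f(L) = 2*L
K = 3442/16445 (K = -(-10326)/(5*((3084 + 11309) - 4526)) = -(-10326)/(5*(14393 - 4526)) = -(-10326)/(5*9867) = -⅕*(-3442/3289) = 3442/16445 ≈ 0.20930)
G(E, Z) = 157 - 16*E (G(E, Z) = (2*(-8))*E + 157 = -16*E + 157 = 157 - 16*E)
(G(-49, -167) + K) + 11614 = ((157 - 16*(-49)) + 3442/16445) + 11614 = ((157 + 784) + 3442/16445) + 11614 = (941 + 3442/16445) + 11614 = 15478187/16445 + 11614 = 206470417/16445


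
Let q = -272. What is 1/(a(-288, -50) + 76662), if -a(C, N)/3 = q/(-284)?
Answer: 71/5442798 ≈ 1.3045e-5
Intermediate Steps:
a(C, N) = -204/71 (a(C, N) = -(-816)/(-284) = -(-816)*(-1)/284 = -3*68/71 = -204/71)
1/(a(-288, -50) + 76662) = 1/(-204/71 + 76662) = 1/(5442798/71) = 71/5442798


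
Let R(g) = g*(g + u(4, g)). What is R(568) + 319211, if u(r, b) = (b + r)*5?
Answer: 2266315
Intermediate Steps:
u(r, b) = 5*b + 5*r
R(g) = g*(20 + 6*g) (R(g) = g*(g + (5*g + 5*4)) = g*(g + (5*g + 20)) = g*(g + (20 + 5*g)) = g*(20 + 6*g))
R(568) + 319211 = 2*568*(10 + 3*568) + 319211 = 2*568*(10 + 1704) + 319211 = 2*568*1714 + 319211 = 1947104 + 319211 = 2266315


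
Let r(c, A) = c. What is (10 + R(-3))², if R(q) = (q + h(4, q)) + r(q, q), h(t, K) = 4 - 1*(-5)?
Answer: 169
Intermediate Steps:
h(t, K) = 9 (h(t, K) = 4 + 5 = 9)
R(q) = 9 + 2*q (R(q) = (q + 9) + q = (9 + q) + q = 9 + 2*q)
(10 + R(-3))² = (10 + (9 + 2*(-3)))² = (10 + (9 - 6))² = (10 + 3)² = 13² = 169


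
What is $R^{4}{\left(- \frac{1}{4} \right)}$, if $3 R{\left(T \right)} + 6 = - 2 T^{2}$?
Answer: $\frac{5764801}{331776} \approx 17.376$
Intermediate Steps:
$R{\left(T \right)} = -2 - \frac{2 T^{2}}{3}$ ($R{\left(T \right)} = -2 + \frac{\left(-2\right) T^{2}}{3} = -2 - \frac{2 T^{2}}{3}$)
$R^{4}{\left(- \frac{1}{4} \right)} = \left(-2 - \frac{2 \left(- \frac{1}{4}\right)^{2}}{3}\right)^{4} = \left(-2 - \frac{1}{24}\right)^{4} = \left(- \frac{49}{24}\right)^{4} = \frac{5764801}{331776}$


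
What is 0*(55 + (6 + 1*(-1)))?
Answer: 0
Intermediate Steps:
0*(55 + (6 + 1*(-1))) = 0*(55 + (6 - 1)) = 0*(55 + 5) = 0*60 = 0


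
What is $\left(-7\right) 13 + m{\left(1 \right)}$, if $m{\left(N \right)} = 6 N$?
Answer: $-85$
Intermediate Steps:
$\left(-7\right) 13 + m{\left(1 \right)} = \left(-7\right) 13 + 6 \cdot 1 = -91 + 6 = -85$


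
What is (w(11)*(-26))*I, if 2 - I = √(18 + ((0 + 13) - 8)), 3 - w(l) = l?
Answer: 416 - 208*√23 ≈ -581.53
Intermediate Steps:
w(l) = 3 - l
I = 2 - √23 (I = 2 - √(18 + ((0 + 13) - 8)) = 2 - √(18 + (13 - 8)) = 2 - √(18 + 5) = 2 - √23 ≈ -2.7958)
(w(11)*(-26))*I = ((3 - 1*11)*(-26))*(2 - √23) = ((3 - 11)*(-26))*(2 - √23) = (-8*(-26))*(2 - √23) = 208*(2 - √23) = 416 - 208*√23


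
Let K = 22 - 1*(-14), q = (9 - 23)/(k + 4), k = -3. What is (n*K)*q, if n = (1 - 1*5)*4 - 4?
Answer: 10080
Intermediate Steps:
n = -20 (n = (1 - 5)*4 - 4 = -4*4 - 4 = -16 - 4 = -20)
q = -14 (q = (9 - 23)/(-3 + 4) = -14/1 = -14*1 = -14)
K = 36 (K = 22 + 14 = 36)
(n*K)*q = -20*36*(-14) = -720*(-14) = 10080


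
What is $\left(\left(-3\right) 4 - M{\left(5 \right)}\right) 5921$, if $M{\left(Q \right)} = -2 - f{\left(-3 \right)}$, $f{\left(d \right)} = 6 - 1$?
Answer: $-29605$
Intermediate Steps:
$f{\left(d \right)} = 5$ ($f{\left(d \right)} = 6 - 1 = 5$)
$M{\left(Q \right)} = -7$ ($M{\left(Q \right)} = -2 - 5 = -7$)
$\left(\left(-3\right) 4 - M{\left(5 \right)}\right) 5921 = \left(\left(-3\right) 4 - -7\right) 5921 = \left(-12 + 7\right) 5921 = \left(-5\right) 5921 = -29605$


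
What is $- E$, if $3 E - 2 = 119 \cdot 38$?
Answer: $-1508$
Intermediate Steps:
$E = 1508$ ($E = \frac{2}{3} + \frac{119 \cdot 38}{3} = \frac{2}{3} + \frac{1}{3} \cdot 4522 = \frac{2}{3} + \frac{4522}{3} = 1508$)
$- E = \left(-1\right) 1508 = -1508$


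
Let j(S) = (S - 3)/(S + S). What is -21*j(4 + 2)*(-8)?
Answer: 42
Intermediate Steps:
j(S) = (-3 + S)/(2*S) (j(S) = (-3 + S)/((2*S)) = (-3 + S)*(1/(2*S)) = (-3 + S)/(2*S))
-21*j(4 + 2)*(-8) = -21*(-3 + (4 + 2))/(2*(4 + 2))*(-8) = -21*(-3 + 6)/(2*6)*(-8) = -21*3/(2*6)*(-8) = -21*1/4*(-8) = -21/4*(-8) = 42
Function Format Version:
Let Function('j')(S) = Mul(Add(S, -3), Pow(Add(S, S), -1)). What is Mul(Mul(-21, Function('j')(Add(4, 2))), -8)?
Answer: 42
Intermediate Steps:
Function('j')(S) = Mul(Rational(1, 2), Pow(S, -1), Add(-3, S)) (Function('j')(S) = Mul(Add(-3, S), Pow(Mul(2, S), -1)) = Mul(Add(-3, S), Mul(Rational(1, 2), Pow(S, -1))) = Mul(Rational(1, 2), Pow(S, -1), Add(-3, S)))
Mul(Mul(-21, Function('j')(Add(4, 2))), -8) = Mul(Mul(-21, Mul(Rational(1, 2), Pow(Add(4, 2), -1), Add(-3, Add(4, 2)))), -8) = Mul(Mul(-21, Mul(Rational(1, 2), Pow(6, -1), Add(-3, 6))), -8) = Mul(Mul(-21, Mul(Rational(1, 2), Rational(1, 6), 3)), -8) = Mul(Mul(-21, Rational(1, 4)), -8) = Mul(Rational(-21, 4), -8) = 42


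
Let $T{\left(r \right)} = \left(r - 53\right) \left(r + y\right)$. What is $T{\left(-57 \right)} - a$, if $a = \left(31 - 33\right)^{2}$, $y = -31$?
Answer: $9676$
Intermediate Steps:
$T{\left(r \right)} = \left(-53 + r\right) \left(-31 + r\right)$ ($T{\left(r \right)} = \left(r - 53\right) \left(r - 31\right) = \left(r + \left(-110 + 57\right)\right) \left(-31 + r\right) = \left(r - 53\right) \left(-31 + r\right) = \left(-53 + r\right) \left(-31 + r\right)$)
$a = 4$ ($a = \left(-2\right)^{2} = 4$)
$T{\left(-57 \right)} - a = \left(1643 + \left(-57\right)^{2} - -4788\right) - 4 = \left(1643 + 3249 + 4788\right) - 4 = 9680 - 4 = 9676$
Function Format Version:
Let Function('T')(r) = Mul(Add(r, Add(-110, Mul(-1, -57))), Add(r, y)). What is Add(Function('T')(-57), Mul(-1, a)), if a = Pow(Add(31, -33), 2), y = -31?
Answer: 9676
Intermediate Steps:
Function('T')(r) = Mul(Add(-53, r), Add(-31, r)) (Function('T')(r) = Mul(Add(r, Add(-110, Mul(-1, -57))), Add(r, -31)) = Mul(Add(r, Add(-110, 57)), Add(-31, r)) = Mul(Add(r, -53), Add(-31, r)) = Mul(Add(-53, r), Add(-31, r)))
a = 4 (a = Pow(-2, 2) = 4)
Add(Function('T')(-57), Mul(-1, a)) = Add(Add(1643, Pow(-57, 2), Mul(-84, -57)), Mul(-1, 4)) = Add(Add(1643, 3249, 4788), -4) = Add(9680, -4) = 9676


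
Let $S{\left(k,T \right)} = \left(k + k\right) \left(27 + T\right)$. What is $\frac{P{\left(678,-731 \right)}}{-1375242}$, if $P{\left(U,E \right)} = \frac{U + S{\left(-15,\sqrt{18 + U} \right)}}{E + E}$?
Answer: $- \frac{1}{15231847} - \frac{5 \sqrt{174}}{167550317} \approx -4.5929 \cdot 10^{-7}$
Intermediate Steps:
$S{\left(k,T \right)} = 2 k \left(27 + T\right)$
$P{\left(U,E \right)} = \frac{-810 + U - 30 \sqrt{18 + U}}{2 E}$ ($P{\left(U,E \right)} = \frac{U + 2 \left(-15\right) \left(27 + \sqrt{18 + U}\right)}{E + E} = \frac{U - \left(810 + 30 \sqrt{18 + U}\right)}{2 E} = \left(-810 + U - 30 \sqrt{18 + U}\right) \frac{1}{2 E} = \frac{-810 + U - 30 \sqrt{18 + U}}{2 E}$)
$\frac{P{\left(678,-731 \right)}}{-1375242} = \frac{\frac{1}{2} \frac{1}{-731} \left(-810 + 678 - 30 \sqrt{18 + 678}\right)}{-1375242} = \frac{1}{2} \left(- \frac{1}{731}\right) \left(-810 + 678 - 30 \sqrt{696}\right) \left(- \frac{1}{1375242}\right) = \frac{1}{2} \left(- \frac{1}{731}\right) \left(-810 + 678 - 30 \cdot 2 \sqrt{174}\right) \left(- \frac{1}{1375242}\right) = \frac{1}{2} \left(- \frac{1}{731}\right) \left(-810 + 678 - 60 \sqrt{174}\right) \left(- \frac{1}{1375242}\right) = \frac{1}{2} \left(- \frac{1}{731}\right) \left(-132 - 60 \sqrt{174}\right) \left(- \frac{1}{1375242}\right) = \left(\frac{66}{731} + \frac{30 \sqrt{174}}{731}\right) \left(- \frac{1}{1375242}\right) = - \frac{1}{15231847} - \frac{5 \sqrt{174}}{167550317}$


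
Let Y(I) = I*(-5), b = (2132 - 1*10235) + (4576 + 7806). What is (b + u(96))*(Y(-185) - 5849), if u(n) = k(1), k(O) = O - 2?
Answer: -21064872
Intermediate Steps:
k(O) = -2 + O
u(n) = -1 (u(n) = -2 + 1 = -1)
b = 4279 (b = (2132 - 10235) + 12382 = -8103 + 12382 = 4279)
Y(I) = -5*I
(b + u(96))*(Y(-185) - 5849) = (4279 - 1)*(-5*(-185) - 5849) = 4278*(925 - 5849) = 4278*(-4924) = -21064872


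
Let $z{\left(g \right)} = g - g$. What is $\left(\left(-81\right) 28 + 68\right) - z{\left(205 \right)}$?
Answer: $-2200$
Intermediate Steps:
$z{\left(g \right)} = 0$
$\left(\left(-81\right) 28 + 68\right) - z{\left(205 \right)} = \left(\left(-81\right) 28 + 68\right) - 0 = \left(-2268 + 68\right) + 0 = -2200 + 0 = -2200$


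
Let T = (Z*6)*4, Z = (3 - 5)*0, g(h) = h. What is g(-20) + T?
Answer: -20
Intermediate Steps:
Z = 0 (Z = -2*0 = 0)
T = 0 (T = (0*6)*4 = 0*4 = 0)
g(-20) + T = -20 + 0 = -20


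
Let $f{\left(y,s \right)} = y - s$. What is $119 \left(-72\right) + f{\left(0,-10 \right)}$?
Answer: $-8558$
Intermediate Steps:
$119 \left(-72\right) + f{\left(0,-10 \right)} = 119 \left(-72\right) + \left(0 - -10\right) = -8568 + \left(0 + 10\right) = -8568 + 10 = -8558$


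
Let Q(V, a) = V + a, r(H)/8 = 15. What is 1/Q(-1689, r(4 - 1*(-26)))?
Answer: -1/1569 ≈ -0.00063735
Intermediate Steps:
r(H) = 120 (r(H) = 8*15 = 120)
1/Q(-1689, r(4 - 1*(-26))) = 1/(-1689 + 120) = 1/(-1569) = -1/1569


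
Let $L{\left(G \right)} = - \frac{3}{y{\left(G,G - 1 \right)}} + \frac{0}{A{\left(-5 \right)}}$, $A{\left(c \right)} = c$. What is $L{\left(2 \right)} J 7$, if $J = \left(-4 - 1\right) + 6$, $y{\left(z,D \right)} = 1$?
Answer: $-21$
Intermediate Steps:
$J = 1$ ($J = -5 + 6 = 1$)
$L{\left(G \right)} = -3$ ($L{\left(G \right)} = - \frac{3}{1} + \frac{0}{-5} = \left(-3\right) 1 + 0 \left(- \frac{1}{5}\right) = -3 + 0 = -3$)
$L{\left(2 \right)} J 7 = \left(-3\right) 1 \cdot 7 = \left(-3\right) 7 = -21$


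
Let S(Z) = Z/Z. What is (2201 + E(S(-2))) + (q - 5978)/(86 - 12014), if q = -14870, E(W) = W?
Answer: 3285788/1491 ≈ 2203.7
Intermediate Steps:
S(Z) = 1
(2201 + E(S(-2))) + (q - 5978)/(86 - 12014) = (2201 + 1) + (-14870 - 5978)/(86 - 12014) = 2202 - 20848/(-11928) = 2202 - 20848*(-1/11928) = 2202 + 2606/1491 = 3285788/1491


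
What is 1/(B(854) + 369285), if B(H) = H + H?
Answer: 1/370993 ≈ 2.6955e-6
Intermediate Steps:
B(H) = 2*H
1/(B(854) + 369285) = 1/(2*854 + 369285) = 1/(1708 + 369285) = 1/370993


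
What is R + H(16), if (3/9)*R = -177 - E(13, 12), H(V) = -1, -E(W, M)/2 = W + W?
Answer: -376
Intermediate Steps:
E(W, M) = -4*W (E(W, M) = -2*(W + W) = -4*W)
R = -375 (R = 3*(-177 - (-4)*13) = 3*(-177 - 1*(-52)) = 3*(-177 + 52) = 3*(-125) = -375)
R + H(16) = -375 - 1 = -376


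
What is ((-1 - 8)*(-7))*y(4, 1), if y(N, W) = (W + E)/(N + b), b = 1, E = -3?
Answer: -126/5 ≈ -25.200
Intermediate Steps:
y(N, W) = (-3 + W)/(1 + N) (y(N, W) = (W - 3)/(N + 1) = (-3 + W)/(1 + N))
((-1 - 8)*(-7))*y(4, 1) = ((-1 - 8)*(-7))*((-3 + 1)/(1 + 4)) = (-9*(-7))*(-2/5) = 63*((1/5)*(-2)) = 63*(-2/5) = -126/5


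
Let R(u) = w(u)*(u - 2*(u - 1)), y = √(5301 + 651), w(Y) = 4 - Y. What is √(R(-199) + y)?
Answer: √(40803 + 8*√93) ≈ 202.19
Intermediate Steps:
y = 8*√93 (y = √5952 = 8*√93 ≈ 77.149)
R(u) = (2 - u)*(4 - u) (R(u) = (4 - u)*(u - 2*(u - 1)) = (4 - u)*(u - 2*(-1 + u)) = (4 - u)*(u + (2 - 2*u)) = (4 - u)*(2 - u) = (2 - u)*(4 - u))
√(R(-199) + y) = √((-4 - 199)*(-2 - 199) + 8*√93) = √(-203*(-201) + 8*√93) = √(40803 + 8*√93)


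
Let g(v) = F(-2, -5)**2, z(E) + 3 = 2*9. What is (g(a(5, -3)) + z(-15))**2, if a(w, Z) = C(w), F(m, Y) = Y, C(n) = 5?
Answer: 1600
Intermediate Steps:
z(E) = 15 (z(E) = -3 + 2*9 = -3 + 18 = 15)
a(w, Z) = 5
g(v) = 25 (g(v) = (-5)**2 = 25)
(g(a(5, -3)) + z(-15))**2 = (25 + 15)**2 = 40**2 = 1600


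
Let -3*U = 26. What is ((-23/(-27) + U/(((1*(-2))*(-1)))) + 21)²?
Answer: 223729/729 ≈ 306.90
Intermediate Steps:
U = -26/3 (U = -⅓*26 = -26/3 ≈ -8.6667)
((-23/(-27) + U/(((1*(-2))*(-1)))) + 21)² = ((-23/(-27) - 26/(3*((1*(-2))*(-1)))) + 21)² = ((-23*(-1/27) - 26/(3*((-2*(-1))))) + 21)² = ((23/27 - 26/3/2) + 21)² = ((23/27 - 26/3*½) + 21)² = ((23/27 - 13/3) + 21)² = (-94/27 + 21)² = (473/27)² = 223729/729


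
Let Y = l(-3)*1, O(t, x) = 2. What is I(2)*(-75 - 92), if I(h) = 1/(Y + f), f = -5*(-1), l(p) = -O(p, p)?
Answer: -167/3 ≈ -55.667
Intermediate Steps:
l(p) = -2 (l(p) = -1*2 = -2)
f = 5
Y = -2 (Y = -2*1 = -2)
I(h) = ⅓ (I(h) = 1/(-2 + 5) = 1/3 = ⅓)
I(2)*(-75 - 92) = (-75 - 92)/3 = (⅓)*(-167) = -167/3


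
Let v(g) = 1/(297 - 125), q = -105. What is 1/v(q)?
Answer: 172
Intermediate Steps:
v(g) = 1/172
1/v(q) = 1/(1/172) = 172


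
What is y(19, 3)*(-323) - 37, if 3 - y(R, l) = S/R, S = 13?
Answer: -785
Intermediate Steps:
y(R, l) = 3 - 13/R
y(19, 3)*(-323) - 37 = (3 - 13/19)*(-323) - 37 = (44/19)*(-323) - 37 = -748 - 37 = -785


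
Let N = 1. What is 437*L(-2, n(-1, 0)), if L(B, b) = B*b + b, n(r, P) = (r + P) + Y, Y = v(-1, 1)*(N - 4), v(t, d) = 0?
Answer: 437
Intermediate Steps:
Y = 0 (Y = 0*(1 - 4) = 0*(-3) = 0)
n(r, P) = P + r (n(r, P) = (r + P) + 0 = (P + r) + 0 = P + r)
L(B, b) = b + B*b
437*L(-2, n(-1, 0)) = 437*((0 - 1)*(1 - 2)) = 437*(-1*(-1)) = 437*1 = 437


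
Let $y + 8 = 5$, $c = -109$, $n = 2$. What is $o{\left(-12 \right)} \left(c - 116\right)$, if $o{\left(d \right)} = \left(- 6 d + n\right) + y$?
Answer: $-15975$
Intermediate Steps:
$y = -3$ ($y = -8 + 5 = -3$)
$o{\left(d \right)} = -1 - 6 d$ ($o{\left(d \right)} = \left(- 6 d + 2\right) - 3 = \left(2 - 6 d\right) - 3 = -1 - 6 d$)
$o{\left(-12 \right)} \left(c - 116\right) = \left(-1 - -72\right) \left(-109 - 116\right) = \left(-1 + 72\right) \left(-225\right) = 71 \left(-225\right) = -15975$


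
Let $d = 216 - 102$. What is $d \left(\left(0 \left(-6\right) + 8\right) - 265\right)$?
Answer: $-29298$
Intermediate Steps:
$d = 114$
$d \left(\left(0 \left(-6\right) + 8\right) - 265\right) = 114 \left(\left(0 \left(-6\right) + 8\right) - 265\right) = 114 \left(\left(0 + 8\right) - 265\right) = 114 \left(8 - 265\right) = 114 \left(-257\right) = -29298$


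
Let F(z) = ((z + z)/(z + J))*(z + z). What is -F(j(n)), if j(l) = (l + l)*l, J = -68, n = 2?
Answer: 64/15 ≈ 4.2667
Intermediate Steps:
j(l) = 2*l² (j(l) = (2*l)*l = 2*l²)
F(z) = 4*z²/(-68 + z) (F(z) = ((z + z)/(z - 68))*(z + z) = ((2*z)/(-68 + z))*(2*z) = (2*z/(-68 + z))*(2*z) = 4*z²/(-68 + z))
-F(j(n)) = -4*(2*2²)²/(-68 + 2*2²) = -4*(2*4)²/(-68 + 2*4) = -4*8²/(-68 + 8) = -4*64/(-60) = -4*64*(-1)/60 = -1*(-64/15) = 64/15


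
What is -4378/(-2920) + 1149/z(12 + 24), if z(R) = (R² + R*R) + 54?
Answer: 1244939/643860 ≈ 1.9336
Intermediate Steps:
z(R) = 54 + 2*R² (z(R) = (R² + R²) + 54 = 2*R² + 54 = 54 + 2*R²)
-4378/(-2920) + 1149/z(12 + 24) = -4378/(-2920) + 1149/(54 + 2*(12 + 24)²) = -4378*(-1/2920) + 1149/(54 + 2*36²) = 2189/1460 + 1149/(54 + 2*1296) = 2189/1460 + 1149/(54 + 2592) = 2189/1460 + 1149/2646 = 2189/1460 + 1149*(1/2646) = 2189/1460 + 383/882 = 1244939/643860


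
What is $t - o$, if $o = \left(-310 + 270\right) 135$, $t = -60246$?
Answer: $-54846$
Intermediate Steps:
$o = -5400$ ($o = \left(-40\right) 135 = -5400$)
$t - o = -60246 - -5400 = -60246 + 5400 = -54846$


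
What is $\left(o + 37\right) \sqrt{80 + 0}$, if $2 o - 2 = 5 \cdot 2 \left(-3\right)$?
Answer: $92 \sqrt{5} \approx 205.72$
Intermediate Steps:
$o = -14$ ($o = 1 + \frac{5 \cdot 2 \left(-3\right)}{2} = 1 + \frac{10 \left(-3\right)}{2} = 1 + \frac{1}{2} \left(-30\right) = 1 - 15 = -14$)
$\left(o + 37\right) \sqrt{80 + 0} = \left(-14 + 37\right) \sqrt{80 + 0} = 23 \sqrt{80} = 23 \cdot 4 \sqrt{5} = 92 \sqrt{5}$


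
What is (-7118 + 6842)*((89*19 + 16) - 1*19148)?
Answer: 4813716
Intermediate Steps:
(-7118 + 6842)*((89*19 + 16) - 1*19148) = -276*((1691 + 16) - 19148) = -276*(1707 - 19148) = -276*(-17441) = 4813716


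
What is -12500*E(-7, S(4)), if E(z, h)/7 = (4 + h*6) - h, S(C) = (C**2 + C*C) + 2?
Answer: -15225000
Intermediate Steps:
S(C) = 2 + 2*C**2 (S(C) = (C**2 + C**2) + 2 = 2*C**2 + 2 = 2 + 2*C**2)
E(z, h) = 28 + 35*h (E(z, h) = 7*((4 + h*6) - h) = 7*((4 + 6*h) - h) = 7*(4 + 5*h) = 28 + 35*h)
-12500*E(-7, S(4)) = -12500*(28 + 35*(2 + 2*4**2)) = -12500*(28 + 35*(2 + 2*16)) = -12500*(28 + 35*(2 + 32)) = -12500*(28 + 35*34) = -12500*(28 + 1190) = -12500*1218 = -15225000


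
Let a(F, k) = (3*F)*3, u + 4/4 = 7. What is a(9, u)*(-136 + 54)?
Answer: -6642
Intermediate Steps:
u = 6 (u = -1 + 7 = 6)
a(F, k) = 9*F
a(9, u)*(-136 + 54) = (9*9)*(-136 + 54) = 81*(-82) = -6642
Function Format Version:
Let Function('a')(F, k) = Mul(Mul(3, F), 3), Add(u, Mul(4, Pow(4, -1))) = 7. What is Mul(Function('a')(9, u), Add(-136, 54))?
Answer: -6642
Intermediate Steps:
u = 6 (u = Add(-1, 7) = 6)
Function('a')(F, k) = Mul(9, F)
Mul(Function('a')(9, u), Add(-136, 54)) = Mul(Mul(9, 9), Add(-136, 54)) = Mul(81, -82) = -6642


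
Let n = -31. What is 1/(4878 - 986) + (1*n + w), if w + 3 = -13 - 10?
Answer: -221843/3892 ≈ -57.000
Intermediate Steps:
w = -26 (w = -3 + (-13 - 10) = -3 - 23 = -26)
1/(4878 - 986) + (1*n + w) = 1/(4878 - 986) + (1*(-31) - 26) = 1/3892 + (-31 - 26) = 1/3892 - 57 = -221843/3892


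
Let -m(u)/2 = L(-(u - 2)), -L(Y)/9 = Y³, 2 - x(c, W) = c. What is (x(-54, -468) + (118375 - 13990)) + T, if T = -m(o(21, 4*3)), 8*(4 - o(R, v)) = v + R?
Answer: 26692679/256 ≈ 1.0427e+5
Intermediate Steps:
x(c, W) = 2 - c
L(Y) = -9*Y³
o(R, v) = 4 - R/8 - v/8 (o(R, v) = 4 - (v + R)/8 = 4 - (R + v)/8 = 4 + (-R/8 - v/8) = 4 - R/8 - v/8)
m(u) = 18*(2 - u)³ (m(u) = -(-18)*(-(u - 2))³ = -(-18)*(-(-2 + u))³ = -(-18)*(2 - u)³ = 18*(2 - u)³)
T = -44217/256 (T = -(-18)*(-2 + (4 - ⅛*21 - 3/2))³ = -(-18)*(-2 + (4 - 21/8 - ⅛*12))³ = -(-18)*(-2 + (4 - 21/8 - 3/2))³ = -(-18)*(-2 - ⅛)³ = -(-18)*(-17/8)³ = -(-18)*(-4913)/512 = -1*44217/256 = -44217/256 ≈ -172.72)
(x(-54, -468) + (118375 - 13990)) + T = ((2 - 1*(-54)) + (118375 - 13990)) - 44217/256 = ((2 + 54) + 104385) - 44217/256 = (56 + 104385) - 44217/256 = 104441 - 44217/256 = 26692679/256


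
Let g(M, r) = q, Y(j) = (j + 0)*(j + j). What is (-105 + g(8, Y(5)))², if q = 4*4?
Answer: 7921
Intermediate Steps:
q = 16
Y(j) = 2*j² (Y(j) = j*(2*j) = 2*j²)
g(M, r) = 16
(-105 + g(8, Y(5)))² = (-105 + 16)² = (-89)² = 7921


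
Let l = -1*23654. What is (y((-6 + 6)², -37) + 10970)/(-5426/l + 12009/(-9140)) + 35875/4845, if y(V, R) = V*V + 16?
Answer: -1149917276725495/113599380687 ≈ -10123.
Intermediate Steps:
l = -23654
y(V, R) = 16 + V² (y(V, R) = V² + 16 = 16 + V²)
(y((-6 + 6)², -37) + 10970)/(-5426/l + 12009/(-9140)) + 35875/4845 = ((16 + ((-6 + 6)²)²) + 10970)/(-5426/(-23654) + 12009/(-9140)) + 35875/4845 = ((16 + (0²)²) + 10970)/(-5426*(-1/23654) + 12009*(-1/9140)) + 35875*(1/4845) = ((16 + 0²) + 10970)/(2713/11827 - 12009/9140) + 7175/969 = ((16 + 0) + 10970)/(-117233623/108098780) + 7175/969 = (16 + 10970)*(-108098780/117233623) + 7175/969 = 10986*(-108098780/117233623) + 7175/969 = -1187573197080/117233623 + 7175/969 = -1149917276725495/113599380687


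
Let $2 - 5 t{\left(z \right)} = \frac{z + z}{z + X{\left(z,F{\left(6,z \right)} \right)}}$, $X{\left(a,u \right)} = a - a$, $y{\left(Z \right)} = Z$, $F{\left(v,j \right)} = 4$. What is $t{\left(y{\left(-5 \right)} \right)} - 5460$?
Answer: $-5460$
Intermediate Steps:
$X{\left(a,u \right)} = 0$
$t{\left(z \right)} = 0$ ($t{\left(z \right)} = \frac{2}{5} - \frac{\left(z + z\right) \frac{1}{z + 0}}{5} = \frac{2}{5} - \frac{2 z \frac{1}{z}}{5} = \frac{2}{5} - \frac{2}{5} = 0$)
$t{\left(y{\left(-5 \right)} \right)} - 5460 = 0 - 5460 = -5460$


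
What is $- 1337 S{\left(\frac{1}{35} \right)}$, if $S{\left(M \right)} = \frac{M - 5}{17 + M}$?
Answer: $\frac{116319}{298} \approx 390.33$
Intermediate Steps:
$S{\left(M \right)} = \frac{-5 + M}{17 + M}$
$- 1337 S{\left(\frac{1}{35} \right)} = - 1337 \frac{-5 + \frac{1}{35}}{17 + \frac{1}{35}} = - 1337 \frac{1}{\frac{596}{35}} \left(- \frac{174}{35}\right) = - 1337 \cdot \frac{35}{596} \left(- \frac{174}{35}\right) = \left(-1337\right) \left(- \frac{87}{298}\right) = \frac{116319}{298}$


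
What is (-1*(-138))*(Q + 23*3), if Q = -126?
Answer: -7866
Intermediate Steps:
(-1*(-138))*(Q + 23*3) = (-1*(-138))*(-126 + 23*3) = 138*(-126 + 69) = 138*(-57) = -7866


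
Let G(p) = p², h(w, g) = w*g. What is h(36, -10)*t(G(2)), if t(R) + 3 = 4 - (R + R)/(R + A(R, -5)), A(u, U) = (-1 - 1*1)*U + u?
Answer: -200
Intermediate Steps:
h(w, g) = g*w
A(u, U) = u - 2*U (A(u, U) = (-1 - 1)*U + u = -2*U + u = u - 2*U)
t(R) = 1 - 2*R/(10 + 2*R) (t(R) = -3 + (4 - (R + R)/(R + (R - 2*(-5)))) = -3 + (4 - 2*R/(R + (R + 10))) = -3 + (4 - 2*R/(R + (10 + R))) = -3 + (4 - 2*R/(10 + 2*R)) = 1 - 2*R/(10 + 2*R))
h(36, -10)*t(G(2)) = (-10*36)*(5/(5 + 2²)) = -1800/(5 + 4) = -1800/9 = -360*5/9 = -200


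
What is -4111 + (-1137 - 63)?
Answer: -5311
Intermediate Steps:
-4111 + (-1137 - 63) = -4111 - 1200 = -5311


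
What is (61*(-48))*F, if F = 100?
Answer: -292800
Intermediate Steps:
(61*(-48))*F = (61*(-48))*100 = -2928*100 = -292800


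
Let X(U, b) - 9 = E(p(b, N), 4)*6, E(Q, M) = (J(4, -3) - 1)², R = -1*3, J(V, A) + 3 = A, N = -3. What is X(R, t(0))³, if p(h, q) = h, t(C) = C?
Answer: 27818127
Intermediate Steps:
J(V, A) = -3 + A
R = -3
E(Q, M) = 49 (E(Q, M) = ((-3 - 3) - 1)² = (-6 - 1)² = (-7)² = 49)
X(U, b) = 303 (X(U, b) = 9 + 49*6 = 9 + 294 = 303)
X(R, t(0))³ = 303³ = 27818127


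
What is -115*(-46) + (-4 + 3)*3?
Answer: 5287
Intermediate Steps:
-115*(-46) + (-4 + 3)*3 = 5290 - 1*3 = 5290 - 3 = 5287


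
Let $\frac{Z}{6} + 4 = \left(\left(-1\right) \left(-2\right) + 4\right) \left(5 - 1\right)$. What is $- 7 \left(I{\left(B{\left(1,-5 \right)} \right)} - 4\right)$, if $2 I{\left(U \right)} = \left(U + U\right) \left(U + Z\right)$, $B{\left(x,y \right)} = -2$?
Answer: $1680$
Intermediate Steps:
$Z = 120$ ($Z = -24 + 6 \left(\left(-1\right) \left(-2\right) + 4\right) \left(5 - 1\right) = -24 + 6 \left(2 + 4\right) 4 = -24 + 6 \cdot 6 \cdot 4 = -24 + 6 \cdot 24 = -24 + 144 = 120$)
$I{\left(U \right)} = U \left(120 + U\right)$ ($I{\left(U \right)} = \frac{\left(U + U\right) \left(U + 120\right)}{2} = \frac{2 U \left(120 + U\right)}{2} = U \left(120 + U\right)$)
$- 7 \left(I{\left(B{\left(1,-5 \right)} \right)} - 4\right) = - 7 \left(- 2 \left(120 - 2\right) - 4\right) = - 7 \left(\left(-2\right) 118 - 4\right) = - 7 \left(-236 - 4\right) = \left(-7\right) \left(-240\right) = 1680$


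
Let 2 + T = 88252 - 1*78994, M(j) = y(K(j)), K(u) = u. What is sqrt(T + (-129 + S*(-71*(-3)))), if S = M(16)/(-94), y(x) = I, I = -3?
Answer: sqrt(80706238)/94 ≈ 95.571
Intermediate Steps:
y(x) = -3
M(j) = -3
S = 3/94 (S = -3/(-94) = -3*(-1/94) = 3/94 ≈ 0.031915)
T = 9256 (T = -2 + (88252 - 1*78994) = -2 + (88252 - 78994) = -2 + 9258 = 9256)
sqrt(T + (-129 + S*(-71*(-3)))) = sqrt(9256 + (-129 + 3*(-71*(-3))/94)) = sqrt(9256 + (-129 + (3/94)*213)) = sqrt(9256 + (-129 + 639/94)) = sqrt(9256 - 11487/94) = sqrt(858577/94) = sqrt(80706238)/94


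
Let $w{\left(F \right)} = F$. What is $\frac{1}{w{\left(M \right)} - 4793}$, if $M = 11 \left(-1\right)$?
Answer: $- \frac{1}{4804} \approx -0.00020816$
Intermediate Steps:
$M = -11$
$\frac{1}{w{\left(M \right)} - 4793} = \frac{1}{-11 - 4793} = \frac{1}{-4804} = - \frac{1}{4804}$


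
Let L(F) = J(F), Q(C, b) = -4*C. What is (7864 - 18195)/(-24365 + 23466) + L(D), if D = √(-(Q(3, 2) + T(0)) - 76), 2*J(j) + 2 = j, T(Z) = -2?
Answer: 9432/899 + I*√62/2 ≈ 10.492 + 3.937*I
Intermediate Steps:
J(j) = -1 + j/2
D = I*√62 (D = √(-(-4*3 - 2) - 76) = √(-(-12 - 2) - 76) = √(-1*(-14) - 76) = √(14 - 76) = √(-62) = I*√62 ≈ 7.874*I)
L(F) = -1 + F/2
(7864 - 18195)/(-24365 + 23466) + L(D) = (7864 - 18195)/(-24365 + 23466) + (-1 + (I*√62)/2) = -10331/(-899) + (-1 + I*√62/2) = -10331*(-1/899) + (-1 + I*√62/2) = 10331/899 + (-1 + I*√62/2) = 9432/899 + I*√62/2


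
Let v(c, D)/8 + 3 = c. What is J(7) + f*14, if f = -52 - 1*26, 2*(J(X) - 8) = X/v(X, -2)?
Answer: -69369/64 ≈ -1083.9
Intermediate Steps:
v(c, D) = -24 + 8*c
J(X) = 8 + X/(2*(-24 + 8*X)) (J(X) = 8 + (X/(-24 + 8*X))/2 = 8 + X/(2*(-24 + 8*X)))
f = -78 (f = -52 - 26 = -78)
J(7) + f*14 = 3*(-128 + 43*7)/(16*(-3 + 7)) - 78*14 = (3/16)*(-128 + 301)/4 - 1092 = (3/16)*(1/4)*173 - 1092 = 519/64 - 1092 = -69369/64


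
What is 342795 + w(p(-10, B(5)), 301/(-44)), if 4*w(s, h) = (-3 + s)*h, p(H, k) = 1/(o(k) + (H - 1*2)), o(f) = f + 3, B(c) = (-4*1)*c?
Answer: 19882411/58 ≈ 3.4280e+5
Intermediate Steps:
B(c) = -4*c
o(f) = 3 + f
p(H, k) = 1/(1 + H + k) (p(H, k) = 1/((3 + k) + (H - 1*2)) = 1/((3 + k) + (H - 2)) = 1/((3 + k) + (-2 + H)) = 1/(1 + H + k))
w(s, h) = h*(-3 + s)/4 (w(s, h) = ((-3 + s)*h)/4 = (h*(-3 + s))/4 = h*(-3 + s)/4)
342795 + w(p(-10, B(5)), 301/(-44)) = 342795 + (301/(-44))*(-3 + 1/(1 - 10 - 4*5))/4 = 342795 + (301*(-1/44))*(-3 + 1/(1 - 10 - 20))/4 = 342795 + (¼)*(-301/44)*(-3 + 1/(-29)) = 342795 + (¼)*(-301/44)*(-3 - 1/29) = 342795 + (¼)*(-301/44)*(-88/29) = 342795 + 301/58 = 19882411/58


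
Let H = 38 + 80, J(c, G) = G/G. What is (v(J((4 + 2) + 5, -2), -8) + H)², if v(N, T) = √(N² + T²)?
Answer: (118 + √65)² ≈ 15892.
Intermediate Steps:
J(c, G) = 1
H = 118
(v(J((4 + 2) + 5, -2), -8) + H)² = (√(1² + (-8)²) + 118)² = (√(1 + 64) + 118)² = (√65 + 118)² = (118 + √65)²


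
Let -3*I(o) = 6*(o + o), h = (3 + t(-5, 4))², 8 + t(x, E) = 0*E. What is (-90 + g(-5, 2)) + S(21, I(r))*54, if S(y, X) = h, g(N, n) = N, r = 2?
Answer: 1255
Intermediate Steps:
t(x, E) = -8 (t(x, E) = -8 + 0*E = -8 + 0 = -8)
h = 25 (h = (3 - 8)² = (-5)² = 25)
I(o) = -4*o (I(o) = -2*(o + o) = -2*2*o = -4*o)
S(y, X) = 25
(-90 + g(-5, 2)) + S(21, I(r))*54 = (-90 - 5) + 25*54 = -95 + 1350 = 1255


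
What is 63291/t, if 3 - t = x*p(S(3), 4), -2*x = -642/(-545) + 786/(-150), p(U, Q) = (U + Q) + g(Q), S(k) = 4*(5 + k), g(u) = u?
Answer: -34493595/42641 ≈ -808.93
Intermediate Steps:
S(k) = 20 + 4*k
p(U, Q) = U + 2*Q (p(U, Q) = (U + Q) + Q = (Q + U) + Q = U + 2*Q)
x = 11069/5450 (x = -(-642/(-545) + 786/(-150))/2 = -(-642*(-1/545) + 786*(-1/150))/2 = -(642/545 - 131/25)/2 = -½*(-11069/2725) = 11069/5450 ≈ 2.0310)
t = -42641/545 (t = 3 - 11069*((20 + 4*3) + 2*4)/5450 = 3 - 11069*((20 + 12) + 8)/5450 = 3 - 11069*(32 + 8)/5450 = 3 - 11069*40/5450 = 3 - 1*44276/545 = 3 - 44276/545 = -42641/545 ≈ -78.240)
63291/t = 63291/(-42641/545) = 63291*(-545/42641) = -34493595/42641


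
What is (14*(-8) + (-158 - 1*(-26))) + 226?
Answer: -18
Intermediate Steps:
(14*(-8) + (-158 - 1*(-26))) + 226 = (-112 + (-158 + 26)) + 226 = (-112 - 132) + 226 = -244 + 226 = -18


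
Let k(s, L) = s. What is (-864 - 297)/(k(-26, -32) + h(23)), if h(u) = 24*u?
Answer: -1161/526 ≈ -2.2072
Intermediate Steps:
(-864 - 297)/(k(-26, -32) + h(23)) = (-864 - 297)/(-26 + 24*23) = -1161/(-26 + 552) = -1161/526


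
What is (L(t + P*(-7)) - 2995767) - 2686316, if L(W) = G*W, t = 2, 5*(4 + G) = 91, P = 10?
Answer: -28415243/5 ≈ -5.6830e+6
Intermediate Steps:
G = 71/5 (G = -4 + (⅕)*91 = -4 + 91/5 = 71/5 ≈ 14.200)
L(W) = 71*W/5
(L(t + P*(-7)) - 2995767) - 2686316 = (71*(2 + 10*(-7))/5 - 2995767) - 2686316 = (71*(2 - 70)/5 - 2995767) - 2686316 = ((71/5)*(-68) - 2995767) - 2686316 = (-4828/5 - 2995767) - 2686316 = -14983663/5 - 2686316 = -28415243/5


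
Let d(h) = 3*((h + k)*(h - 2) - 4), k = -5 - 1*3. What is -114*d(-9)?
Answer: -62586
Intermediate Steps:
k = -8 (k = -5 - 3 = -8)
d(h) = -12 + 3*(-8 + h)*(-2 + h) (d(h) = 3*((h - 8)*(h - 2) - 4) = 3*((-8 + h)*(-2 + h) - 4) = 3*(-4 + (-8 + h)*(-2 + h)) = -12 + 3*(-8 + h)*(-2 + h))
-114*d(-9) = -114*(36 - 30*(-9) + 3*(-9)²) = -114*(36 + 270 + 3*81) = -114*(36 + 270 + 243) = -114*549 = -62586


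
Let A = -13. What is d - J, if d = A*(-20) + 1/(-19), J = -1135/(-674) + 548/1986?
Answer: 3280660909/12716358 ≈ 257.99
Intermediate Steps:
J = 1311731/669282 (J = -1135*(-1/674) + 548*(1/1986) = 1135/674 + 274/993 = 1311731/669282 ≈ 1.9599)
d = 4939/19 (d = -13*(-20) + 1/(-19) = 260 - 1/19 = 4939/19 ≈ 259.95)
d - J = 4939/19 - 1*1311731/669282 = 4939/19 - 1311731/669282 = 3280660909/12716358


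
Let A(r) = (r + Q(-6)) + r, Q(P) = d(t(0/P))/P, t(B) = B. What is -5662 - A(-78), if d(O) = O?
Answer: -5506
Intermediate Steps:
Q(P) = 0 (Q(P) = (0/P)/P = 0/P = 0)
A(r) = 2*r (A(r) = (r + 0) + r = r + r = 2*r)
-5662 - A(-78) = -5662 - 2*(-78) = -5662 - 1*(-156) = -5662 + 156 = -5506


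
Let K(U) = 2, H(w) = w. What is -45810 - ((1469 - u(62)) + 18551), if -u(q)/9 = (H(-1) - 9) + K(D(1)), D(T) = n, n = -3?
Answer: -65758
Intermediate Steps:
D(T) = -3
u(q) = 72 (u(q) = -9*((-1 - 9) + 2) = -9*(-10 + 2) = -9*(-8) = 72)
-45810 - ((1469 - u(62)) + 18551) = -45810 - ((1469 - 1*72) + 18551) = -45810 - ((1469 - 72) + 18551) = -45810 - (1397 + 18551) = -45810 - 1*19948 = -45810 - 19948 = -65758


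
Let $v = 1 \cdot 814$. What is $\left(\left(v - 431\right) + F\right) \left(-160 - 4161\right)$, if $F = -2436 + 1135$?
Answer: $3966678$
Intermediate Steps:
$v = 814$
$F = -1301$
$\left(\left(v - 431\right) + F\right) \left(-160 - 4161\right) = \left(\left(814 - 431\right) - 1301\right) \left(-160 - 4161\right) = \left(383 - 1301\right) \left(-4321\right) = \left(-918\right) \left(-4321\right) = 3966678$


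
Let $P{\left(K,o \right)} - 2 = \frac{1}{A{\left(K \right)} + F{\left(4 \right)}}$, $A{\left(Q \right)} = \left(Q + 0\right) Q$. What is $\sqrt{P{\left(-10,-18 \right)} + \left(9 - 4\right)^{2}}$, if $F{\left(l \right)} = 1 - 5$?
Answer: $\frac{\sqrt{15558}}{24} \approx 5.1972$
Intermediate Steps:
$F{\left(l \right)} = -4$ ($F{\left(l \right)} = 1 - 5 = -4$)
$A{\left(Q \right)} = Q^{2}$ ($A{\left(Q \right)} = Q Q = Q^{2}$)
$P{\left(K,o \right)} = 2 + \frac{1}{-4 + K^{2}}$ ($P{\left(K,o \right)} = 2 + \frac{1}{K^{2} - 4} = 2 + \frac{1}{-4 + K^{2}}$)
$\sqrt{P{\left(-10,-18 \right)} + \left(9 - 4\right)^{2}} = \sqrt{\frac{-7 + 2 \left(-10\right)^{2}}{-4 + \left(-10\right)^{2}} + \left(9 - 4\right)^{2}} = \sqrt{\frac{-7 + 2 \cdot 100}{-4 + 100} + 5^{2}} = \sqrt{\frac{-7 + 200}{96} + 25} = \sqrt{\frac{1}{96} \cdot 193 + 25} = \sqrt{\frac{193}{96} + 25} = \sqrt{\frac{2593}{96}} = \frac{\sqrt{15558}}{24}$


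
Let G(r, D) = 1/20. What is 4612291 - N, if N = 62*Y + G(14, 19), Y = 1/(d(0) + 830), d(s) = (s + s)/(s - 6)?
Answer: 7656402853/1660 ≈ 4.6123e+6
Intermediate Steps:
G(r, D) = 1/20
d(s) = 2*s/(-6 + s) (d(s) = (2*s)/(-6 + s) = 2*s/(-6 + s))
Y = 1/830 (Y = 1/(2*0/(-6 + 0) + 830) = 1/(2*0/(-6) + 830) = 1/(2*0*(-⅙) + 830) = 1/(0 + 830) = 1/830 ≈ 0.0012048)
N = 207/1660 (N = 62*(1/830) + 1/20 = 31/415 + 1/20 = 207/1660 ≈ 0.12470)
4612291 - N = 4612291 - 1*207/1660 = 4612291 - 207/1660 = 7656402853/1660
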